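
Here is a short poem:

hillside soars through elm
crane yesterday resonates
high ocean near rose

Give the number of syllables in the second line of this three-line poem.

The second line: "crane yesterday resonates": 1+3+3 = 7

7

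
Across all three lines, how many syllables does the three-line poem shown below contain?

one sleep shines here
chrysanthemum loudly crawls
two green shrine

14

Line 1: one (1), sleep (1), shines (1), here (1) → 4
Line 2: chrysanthemum (4), loudly (2), crawls (1) → 7
Line 3: two (1), green (1), shrine (1) → 3
Total: 4 + 7 + 3 = 14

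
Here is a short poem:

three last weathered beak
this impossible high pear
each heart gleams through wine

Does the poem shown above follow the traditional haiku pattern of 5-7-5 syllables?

Yes

Line 1: "three last weathered beak": 1+1+2+1 = 5 ✓
Line 2: "this impossible high pear": 1+4+1+1 = 7 ✓
Line 3: "each heart gleams through wine": 1+1+1+1+1 = 5 ✓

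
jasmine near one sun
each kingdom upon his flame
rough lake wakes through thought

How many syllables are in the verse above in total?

17

Line 1: jasmine (2), near (1), one (1), sun (1) → 5
Line 2: each (1), kingdom (2), upon (2), his (1), flame (1) → 7
Line 3: rough (1), lake (1), wakes (1), through (1), thought (1) → 5
Total: 5 + 7 + 5 = 17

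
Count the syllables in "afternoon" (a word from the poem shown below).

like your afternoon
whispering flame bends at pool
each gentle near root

"afternoon" has 3 syllables.

3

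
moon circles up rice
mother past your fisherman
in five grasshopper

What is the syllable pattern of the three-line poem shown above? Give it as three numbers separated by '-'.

Line 1: moon(1) + circles(2) + up(1) + rice(1) = 5
Line 2: mother(2) + past(1) + your(1) + fisherman(3) = 7
Line 3: in(1) + five(1) + grasshopper(3) = 5

5-7-5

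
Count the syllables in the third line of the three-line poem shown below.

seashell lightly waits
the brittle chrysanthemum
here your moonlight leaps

5

The third line: here (1), your (1), moonlight (2), leaps (1) → 5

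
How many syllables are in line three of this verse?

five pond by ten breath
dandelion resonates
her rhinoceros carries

Line three: "her rhinoceros carries": 1+4+2 = 7

7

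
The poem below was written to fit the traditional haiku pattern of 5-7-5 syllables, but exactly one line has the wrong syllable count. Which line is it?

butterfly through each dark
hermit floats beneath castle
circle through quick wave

Line 1

Line 1: butterfly(3) + through(1) + each(1) + dark(1) = 6 (expected 5)
Line 2: hermit(2) + floats(1) + beneath(2) + castle(2) = 7 ✓
Line 3: circle(2) + through(1) + quick(1) + wave(1) = 5 ✓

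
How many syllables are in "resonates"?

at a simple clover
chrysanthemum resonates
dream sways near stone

3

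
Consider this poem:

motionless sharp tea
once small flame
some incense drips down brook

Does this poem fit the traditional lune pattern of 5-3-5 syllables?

Line 1: motionless(3) + sharp(1) + tea(1) = 5 ✓
Line 2: once(1) + small(1) + flame(1) = 3 ✓
Line 3: some(1) + incense(2) + drips(1) + down(1) + brook(1) = 6 (expected 5)

No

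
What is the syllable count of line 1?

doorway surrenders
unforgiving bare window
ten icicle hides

5

Line 1: doorway(2) + surrenders(3) = 5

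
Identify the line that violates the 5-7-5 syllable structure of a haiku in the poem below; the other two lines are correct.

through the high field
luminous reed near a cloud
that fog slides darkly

Line 1

Line 1: through (1), the (1), high (1), field (1) → 4 (expected 5)
Line 2: luminous (3), reed (1), near (1), a (1), cloud (1) → 7 ✓
Line 3: that (1), fog (1), slides (1), darkly (2) → 5 ✓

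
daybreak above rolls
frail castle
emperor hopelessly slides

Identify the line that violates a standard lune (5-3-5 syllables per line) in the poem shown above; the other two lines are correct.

Line 1: daybreak (2), above (2), rolls (1) → 5 ✓
Line 2: frail (1), castle (2) → 3 ✓
Line 3: emperor (3), hopelessly (3), slides (1) → 7 (expected 5)

The third line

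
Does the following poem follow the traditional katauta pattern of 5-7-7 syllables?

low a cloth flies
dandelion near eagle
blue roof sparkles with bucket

No

Line 1: "low a cloth flies": 1+1+1+1 = 4 (expected 5)
Line 2: "dandelion near eagle": 4+1+2 = 7 ✓
Line 3: "blue roof sparkles with bucket": 1+1+2+1+2 = 7 ✓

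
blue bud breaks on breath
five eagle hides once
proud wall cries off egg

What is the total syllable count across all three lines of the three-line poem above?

15

Line 1: blue (1), bud (1), breaks (1), on (1), breath (1) → 5
Line 2: five (1), eagle (2), hides (1), once (1) → 5
Line 3: proud (1), wall (1), cries (1), off (1), egg (1) → 5
Total: 5 + 5 + 5 = 15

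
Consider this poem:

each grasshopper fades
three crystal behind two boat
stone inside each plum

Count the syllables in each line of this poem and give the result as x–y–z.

5–7–5

Line 1: "each grasshopper fades": 1+3+1 = 5
Line 2: "three crystal behind two boat": 1+2+2+1+1 = 7
Line 3: "stone inside each plum": 1+2+1+1 = 5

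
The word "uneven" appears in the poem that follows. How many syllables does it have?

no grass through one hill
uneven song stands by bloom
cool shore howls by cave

"uneven" has 3 syllables.

3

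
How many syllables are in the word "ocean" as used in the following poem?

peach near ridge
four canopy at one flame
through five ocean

2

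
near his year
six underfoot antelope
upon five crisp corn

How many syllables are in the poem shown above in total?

15

Line 1: near (1), his (1), year (1) → 3
Line 2: six (1), underfoot (3), antelope (3) → 7
Line 3: upon (2), five (1), crisp (1), corn (1) → 5
Total: 3 + 7 + 5 = 15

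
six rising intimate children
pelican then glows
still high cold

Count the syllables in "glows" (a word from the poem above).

1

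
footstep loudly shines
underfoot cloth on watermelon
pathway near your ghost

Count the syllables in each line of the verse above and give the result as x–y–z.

Line 1: "footstep loudly shines": 2+2+1 = 5
Line 2: "underfoot cloth on watermelon": 3+1+1+4 = 9
Line 3: "pathway near your ghost": 2+1+1+1 = 5

5–9–5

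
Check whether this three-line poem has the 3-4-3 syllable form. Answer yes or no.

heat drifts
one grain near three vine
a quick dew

Line 1: heat(1) + drifts(1) = 2 (expected 3)
Line 2: one(1) + grain(1) + near(1) + three(1) + vine(1) = 5 (expected 4)
Line 3: a(1) + quick(1) + dew(1) = 3 ✓

No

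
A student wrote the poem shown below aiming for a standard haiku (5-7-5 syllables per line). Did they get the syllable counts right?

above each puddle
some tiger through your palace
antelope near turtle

No

Line 1: above(2) + each(1) + puddle(2) = 5 ✓
Line 2: some(1) + tiger(2) + through(1) + your(1) + palace(2) = 7 ✓
Line 3: antelope(3) + near(1) + turtle(2) = 6 (expected 5)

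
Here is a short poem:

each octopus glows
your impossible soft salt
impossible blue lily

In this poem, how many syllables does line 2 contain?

Line 2: your (1), impossible (4), soft (1), salt (1) → 7

7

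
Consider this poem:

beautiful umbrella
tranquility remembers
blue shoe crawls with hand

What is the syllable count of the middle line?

The middle line: tranquility(4) + remembers(3) = 7

7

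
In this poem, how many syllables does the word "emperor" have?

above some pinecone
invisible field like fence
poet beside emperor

3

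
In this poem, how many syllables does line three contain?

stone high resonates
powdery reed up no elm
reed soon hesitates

Line three: "reed soon hesitates": 1+1+3 = 5

5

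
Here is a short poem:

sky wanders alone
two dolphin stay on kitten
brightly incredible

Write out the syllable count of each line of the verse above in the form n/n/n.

5/7/6

Line 1: sky (1), wanders (2), alone (2) → 5
Line 2: two (1), dolphin (2), stay (1), on (1), kitten (2) → 7
Line 3: brightly (2), incredible (4) → 6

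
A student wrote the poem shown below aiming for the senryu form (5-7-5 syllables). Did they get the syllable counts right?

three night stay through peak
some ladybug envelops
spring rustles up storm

Yes

Line 1: three(1) + night(1) + stay(1) + through(1) + peak(1) = 5 ✓
Line 2: some(1) + ladybug(3) + envelops(3) = 7 ✓
Line 3: spring(1) + rustles(2) + up(1) + storm(1) = 5 ✓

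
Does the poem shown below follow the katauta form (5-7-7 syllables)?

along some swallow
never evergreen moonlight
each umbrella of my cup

Yes

Line 1: along(2) + some(1) + swallow(2) = 5 ✓
Line 2: never(2) + evergreen(3) + moonlight(2) = 7 ✓
Line 3: each(1) + umbrella(3) + of(1) + my(1) + cup(1) = 7 ✓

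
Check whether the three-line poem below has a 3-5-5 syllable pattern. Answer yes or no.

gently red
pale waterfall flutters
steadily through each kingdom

No

Line 1: gently (2), red (1) → 3 ✓
Line 2: pale (1), waterfall (3), flutters (2) → 6 (expected 5)
Line 3: steadily (3), through (1), each (1), kingdom (2) → 7 (expected 5)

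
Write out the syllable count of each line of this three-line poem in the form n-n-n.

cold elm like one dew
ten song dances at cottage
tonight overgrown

Line 1: cold (1), elm (1), like (1), one (1), dew (1) → 5
Line 2: ten (1), song (1), dances (2), at (1), cottage (2) → 7
Line 3: tonight (2), overgrown (3) → 5

5-7-5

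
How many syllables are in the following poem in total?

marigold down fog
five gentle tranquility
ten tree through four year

17

Line 1: marigold(3) + down(1) + fog(1) = 5
Line 2: five(1) + gentle(2) + tranquility(4) = 7
Line 3: ten(1) + tree(1) + through(1) + four(1) + year(1) = 5
Total: 5 + 7 + 5 = 17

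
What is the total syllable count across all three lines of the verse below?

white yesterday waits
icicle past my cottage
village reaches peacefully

Line 1: white (1), yesterday (3), waits (1) → 5
Line 2: icicle (3), past (1), my (1), cottage (2) → 7
Line 3: village (2), reaches (2), peacefully (3) → 7
Total: 5 + 7 + 7 = 19

19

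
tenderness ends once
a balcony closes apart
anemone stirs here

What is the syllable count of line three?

6

Line three: "anemone stirs here": 4+1+1 = 6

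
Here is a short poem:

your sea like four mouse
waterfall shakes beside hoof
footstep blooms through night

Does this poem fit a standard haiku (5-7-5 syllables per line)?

Line 1: your(1) + sea(1) + like(1) + four(1) + mouse(1) = 5 ✓
Line 2: waterfall(3) + shakes(1) + beside(2) + hoof(1) = 7 ✓
Line 3: footstep(2) + blooms(1) + through(1) + night(1) = 5 ✓

Yes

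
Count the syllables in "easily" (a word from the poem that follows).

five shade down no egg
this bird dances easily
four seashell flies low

3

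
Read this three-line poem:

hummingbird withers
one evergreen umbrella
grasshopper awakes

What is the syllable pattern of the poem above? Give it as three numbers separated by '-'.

Line 1: hummingbird(3) + withers(2) = 5
Line 2: one(1) + evergreen(3) + umbrella(3) = 7
Line 3: grasshopper(3) + awakes(2) = 5

5-7-5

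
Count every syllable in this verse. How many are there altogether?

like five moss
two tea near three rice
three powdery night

Line 1: like (1), five (1), moss (1) → 3
Line 2: two (1), tea (1), near (1), three (1), rice (1) → 5
Line 3: three (1), powdery (3), night (1) → 5
Total: 3 + 5 + 5 = 13

13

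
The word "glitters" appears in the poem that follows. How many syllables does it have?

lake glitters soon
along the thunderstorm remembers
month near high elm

2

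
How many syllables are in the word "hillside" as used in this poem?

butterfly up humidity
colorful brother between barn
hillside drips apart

"hillside" has 2 syllables.

2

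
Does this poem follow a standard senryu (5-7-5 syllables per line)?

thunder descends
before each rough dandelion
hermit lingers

Line 1: "thunder descends": 2+2 = 4 (expected 5)
Line 2: "before each rough dandelion": 2+1+1+4 = 8 (expected 7)
Line 3: "hermit lingers": 2+2 = 4 (expected 5)

No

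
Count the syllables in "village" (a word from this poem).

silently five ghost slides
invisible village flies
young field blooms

2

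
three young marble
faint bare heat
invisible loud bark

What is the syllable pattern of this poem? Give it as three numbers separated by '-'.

Line 1: three (1), young (1), marble (2) → 4
Line 2: faint (1), bare (1), heat (1) → 3
Line 3: invisible (4), loud (1), bark (1) → 6

4-3-6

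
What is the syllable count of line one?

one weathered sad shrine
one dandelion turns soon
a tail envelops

5

Line one: one (1), weathered (2), sad (1), shrine (1) → 5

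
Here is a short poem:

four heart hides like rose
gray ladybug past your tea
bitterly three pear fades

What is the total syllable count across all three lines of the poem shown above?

18

Line 1: four(1) + heart(1) + hides(1) + like(1) + rose(1) = 5
Line 2: gray(1) + ladybug(3) + past(1) + your(1) + tea(1) = 7
Line 3: bitterly(3) + three(1) + pear(1) + fades(1) = 6
Total: 5 + 7 + 6 = 18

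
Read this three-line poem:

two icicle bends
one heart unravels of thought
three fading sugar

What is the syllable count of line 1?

Line 1: "two icicle bends": 1+3+1 = 5

5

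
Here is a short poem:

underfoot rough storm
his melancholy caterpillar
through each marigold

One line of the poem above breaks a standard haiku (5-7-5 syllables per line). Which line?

The second line

Line 1: underfoot (3), rough (1), storm (1) → 5 ✓
Line 2: his (1), melancholy (4), caterpillar (4) → 9 (expected 7)
Line 3: through (1), each (1), marigold (3) → 5 ✓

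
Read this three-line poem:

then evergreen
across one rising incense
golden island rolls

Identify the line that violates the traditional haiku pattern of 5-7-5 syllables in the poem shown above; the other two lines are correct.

The first line

Line 1: then(1) + evergreen(3) = 4 (expected 5)
Line 2: across(2) + one(1) + rising(2) + incense(2) = 7 ✓
Line 3: golden(2) + island(2) + rolls(1) = 5 ✓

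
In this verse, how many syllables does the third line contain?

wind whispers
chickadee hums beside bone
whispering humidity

The third line: whispering(3) + humidity(4) = 7

7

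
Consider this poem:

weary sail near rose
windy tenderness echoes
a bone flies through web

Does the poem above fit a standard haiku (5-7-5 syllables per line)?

Line 1: weary(2) + sail(1) + near(1) + rose(1) = 5 ✓
Line 2: windy(2) + tenderness(3) + echoes(2) = 7 ✓
Line 3: a(1) + bone(1) + flies(1) + through(1) + web(1) = 5 ✓

Yes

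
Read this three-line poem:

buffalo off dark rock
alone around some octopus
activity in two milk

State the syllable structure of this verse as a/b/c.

6/8/7

Line 1: "buffalo off dark rock": 3+1+1+1 = 6
Line 2: "alone around some octopus": 2+2+1+3 = 8
Line 3: "activity in two milk": 4+1+1+1 = 7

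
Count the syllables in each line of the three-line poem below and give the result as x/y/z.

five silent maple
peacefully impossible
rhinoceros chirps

5/7/5

Line 1: five (1), silent (2), maple (2) → 5
Line 2: peacefully (3), impossible (4) → 7
Line 3: rhinoceros (4), chirps (1) → 5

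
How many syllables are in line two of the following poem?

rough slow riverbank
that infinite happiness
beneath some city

7

Line two: that (1), infinite (3), happiness (3) → 7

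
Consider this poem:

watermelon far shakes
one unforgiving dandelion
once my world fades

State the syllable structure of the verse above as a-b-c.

Line 1: "watermelon far shakes": 4+1+1 = 6
Line 2: "one unforgiving dandelion": 1+4+4 = 9
Line 3: "once my world fades": 1+1+1+1 = 4

6-9-4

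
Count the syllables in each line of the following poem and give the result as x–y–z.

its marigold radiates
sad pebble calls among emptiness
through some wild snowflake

7–9–5

Line 1: its (1), marigold (3), radiates (3) → 7
Line 2: sad (1), pebble (2), calls (1), among (2), emptiness (3) → 9
Line 3: through (1), some (1), wild (1), snowflake (2) → 5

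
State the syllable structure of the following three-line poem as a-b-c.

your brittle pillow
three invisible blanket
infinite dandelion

Line 1: "your brittle pillow": 1+2+2 = 5
Line 2: "three invisible blanket": 1+4+2 = 7
Line 3: "infinite dandelion": 3+4 = 7

5-7-7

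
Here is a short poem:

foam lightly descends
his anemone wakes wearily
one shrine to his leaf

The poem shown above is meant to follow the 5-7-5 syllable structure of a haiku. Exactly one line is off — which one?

Line 2

Line 1: foam (1), lightly (2), descends (2) → 5 ✓
Line 2: his (1), anemone (4), wakes (1), wearily (3) → 9 (expected 7)
Line 3: one (1), shrine (1), to (1), his (1), leaf (1) → 5 ✓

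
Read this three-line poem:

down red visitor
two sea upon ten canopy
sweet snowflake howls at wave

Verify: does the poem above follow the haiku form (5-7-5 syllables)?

Line 1: "down red visitor": 1+1+3 = 5 ✓
Line 2: "two sea upon ten canopy": 1+1+2+1+3 = 8 (expected 7)
Line 3: "sweet snowflake howls at wave": 1+2+1+1+1 = 6 (expected 5)

No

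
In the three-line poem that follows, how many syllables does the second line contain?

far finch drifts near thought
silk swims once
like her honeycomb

The second line: silk (1), swims (1), once (1) → 3

3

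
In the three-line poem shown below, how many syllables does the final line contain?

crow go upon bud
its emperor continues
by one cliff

3

The final line: by(1) + one(1) + cliff(1) = 3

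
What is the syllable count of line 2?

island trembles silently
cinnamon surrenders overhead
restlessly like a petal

Line 2: cinnamon (3), surrenders (3), overhead (3) → 9

9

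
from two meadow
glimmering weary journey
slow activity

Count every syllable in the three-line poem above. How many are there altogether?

16

Line 1: from (1), two (1), meadow (2) → 4
Line 2: glimmering (3), weary (2), journey (2) → 7
Line 3: slow (1), activity (4) → 5
Total: 4 + 7 + 5 = 16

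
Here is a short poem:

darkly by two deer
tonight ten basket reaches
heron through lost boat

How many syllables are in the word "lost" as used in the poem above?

1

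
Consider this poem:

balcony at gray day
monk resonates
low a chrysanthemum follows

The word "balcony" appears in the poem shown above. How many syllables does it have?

3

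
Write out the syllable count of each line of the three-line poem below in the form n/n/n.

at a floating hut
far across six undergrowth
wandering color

Line 1: "at a floating hut": 1+1+2+1 = 5
Line 2: "far across six undergrowth": 1+2+1+3 = 7
Line 3: "wandering color": 3+2 = 5

5/7/5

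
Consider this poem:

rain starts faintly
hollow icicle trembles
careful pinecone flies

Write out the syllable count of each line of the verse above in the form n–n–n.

4–7–5

Line 1: rain (1), starts (1), faintly (2) → 4
Line 2: hollow (2), icicle (3), trembles (2) → 7
Line 3: careful (2), pinecone (2), flies (1) → 5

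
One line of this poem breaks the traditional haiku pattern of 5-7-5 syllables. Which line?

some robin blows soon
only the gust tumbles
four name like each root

The second line

Line 1: "some robin blows soon": 1+2+1+1 = 5 ✓
Line 2: "only the gust tumbles": 2+1+1+2 = 6 (expected 7)
Line 3: "four name like each root": 1+1+1+1+1 = 5 ✓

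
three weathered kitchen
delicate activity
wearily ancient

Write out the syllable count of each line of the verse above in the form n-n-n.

Line 1: "three weathered kitchen": 1+2+2 = 5
Line 2: "delicate activity": 3+4 = 7
Line 3: "wearily ancient": 3+2 = 5

5-7-5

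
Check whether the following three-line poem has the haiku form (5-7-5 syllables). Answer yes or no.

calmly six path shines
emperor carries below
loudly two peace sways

Line 1: "calmly six path shines": 2+1+1+1 = 5 ✓
Line 2: "emperor carries below": 3+2+2 = 7 ✓
Line 3: "loudly two peace sways": 2+1+1+1 = 5 ✓

Yes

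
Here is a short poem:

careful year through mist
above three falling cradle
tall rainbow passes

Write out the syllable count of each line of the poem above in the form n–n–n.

Line 1: careful (2), year (1), through (1), mist (1) → 5
Line 2: above (2), three (1), falling (2), cradle (2) → 7
Line 3: tall (1), rainbow (2), passes (2) → 5

5–7–5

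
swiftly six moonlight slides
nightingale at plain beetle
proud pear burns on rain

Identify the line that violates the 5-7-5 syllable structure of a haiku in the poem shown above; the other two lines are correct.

Line 1: "swiftly six moonlight slides": 2+1+2+1 = 6 (expected 5)
Line 2: "nightingale at plain beetle": 3+1+1+2 = 7 ✓
Line 3: "proud pear burns on rain": 1+1+1+1+1 = 5 ✓

Line 1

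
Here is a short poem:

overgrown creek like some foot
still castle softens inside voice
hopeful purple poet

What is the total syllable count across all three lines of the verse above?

Line 1: overgrown (3), creek (1), like (1), some (1), foot (1) → 7
Line 2: still (1), castle (2), softens (2), inside (2), voice (1) → 8
Line 3: hopeful (2), purple (2), poet (2) → 6
Total: 7 + 8 + 6 = 21

21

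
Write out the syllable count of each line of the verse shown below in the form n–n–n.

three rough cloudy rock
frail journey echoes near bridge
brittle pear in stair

Line 1: three (1), rough (1), cloudy (2), rock (1) → 5
Line 2: frail (1), journey (2), echoes (2), near (1), bridge (1) → 7
Line 3: brittle (2), pear (1), in (1), stair (1) → 5

5–7–5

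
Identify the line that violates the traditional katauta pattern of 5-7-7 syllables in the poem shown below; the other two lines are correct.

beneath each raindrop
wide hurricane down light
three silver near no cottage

Line 2

Line 1: "beneath each raindrop": 2+1+2 = 5 ✓
Line 2: "wide hurricane down light": 1+3+1+1 = 6 (expected 7)
Line 3: "three silver near no cottage": 1+2+1+1+2 = 7 ✓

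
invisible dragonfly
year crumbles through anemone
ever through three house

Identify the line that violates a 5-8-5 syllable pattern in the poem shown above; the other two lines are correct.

Line 1: "invisible dragonfly": 4+3 = 7 (expected 5)
Line 2: "year crumbles through anemone": 1+2+1+4 = 8 ✓
Line 3: "ever through three house": 2+1+1+1 = 5 ✓

Line 1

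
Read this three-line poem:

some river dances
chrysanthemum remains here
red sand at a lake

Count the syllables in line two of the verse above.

7

Line two: chrysanthemum(4) + remains(2) + here(1) = 7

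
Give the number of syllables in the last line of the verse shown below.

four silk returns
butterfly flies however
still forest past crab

5

The last line: still(1) + forest(2) + past(1) + crab(1) = 5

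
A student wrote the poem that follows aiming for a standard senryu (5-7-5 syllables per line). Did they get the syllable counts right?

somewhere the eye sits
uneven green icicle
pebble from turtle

Yes

Line 1: somewhere (2), the (1), eye (1), sits (1) → 5 ✓
Line 2: uneven (3), green (1), icicle (3) → 7 ✓
Line 3: pebble (2), from (1), turtle (2) → 5 ✓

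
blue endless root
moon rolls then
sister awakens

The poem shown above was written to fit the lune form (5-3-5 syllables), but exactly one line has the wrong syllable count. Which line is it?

Line 1: blue (1), endless (2), root (1) → 4 (expected 5)
Line 2: moon (1), rolls (1), then (1) → 3 ✓
Line 3: sister (2), awakens (3) → 5 ✓

The first line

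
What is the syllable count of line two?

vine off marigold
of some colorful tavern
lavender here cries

Line two: "of some colorful tavern": 1+1+3+2 = 7

7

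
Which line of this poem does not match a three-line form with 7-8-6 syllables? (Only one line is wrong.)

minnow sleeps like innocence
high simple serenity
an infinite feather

Line 1: minnow(2) + sleeps(1) + like(1) + innocence(3) = 7 ✓
Line 2: high(1) + simple(2) + serenity(4) = 7 (expected 8)
Line 3: an(1) + infinite(3) + feather(2) = 6 ✓

The second line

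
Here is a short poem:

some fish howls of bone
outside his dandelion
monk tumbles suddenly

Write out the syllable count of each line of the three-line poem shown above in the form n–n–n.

Line 1: some(1) + fish(1) + howls(1) + of(1) + bone(1) = 5
Line 2: outside(2) + his(1) + dandelion(4) = 7
Line 3: monk(1) + tumbles(2) + suddenly(3) = 6

5–7–6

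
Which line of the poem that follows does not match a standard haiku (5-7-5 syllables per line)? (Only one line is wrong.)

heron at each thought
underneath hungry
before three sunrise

Line 1: heron (2), at (1), each (1), thought (1) → 5 ✓
Line 2: underneath (3), hungry (2) → 5 (expected 7)
Line 3: before (2), three (1), sunrise (2) → 5 ✓

Line 2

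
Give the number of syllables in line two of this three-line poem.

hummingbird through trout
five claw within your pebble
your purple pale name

7

Line two: five (1), claw (1), within (2), your (1), pebble (2) → 7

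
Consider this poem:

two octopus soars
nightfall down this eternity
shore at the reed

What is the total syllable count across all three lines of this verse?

Line 1: two (1), octopus (3), soars (1) → 5
Line 2: nightfall (2), down (1), this (1), eternity (4) → 8
Line 3: shore (1), at (1), the (1), reed (1) → 4
Total: 5 + 8 + 4 = 17

17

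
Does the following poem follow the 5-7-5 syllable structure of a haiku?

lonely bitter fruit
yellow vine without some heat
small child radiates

Yes

Line 1: "lonely bitter fruit": 2+2+1 = 5 ✓
Line 2: "yellow vine without some heat": 2+1+2+1+1 = 7 ✓
Line 3: "small child radiates": 1+1+3 = 5 ✓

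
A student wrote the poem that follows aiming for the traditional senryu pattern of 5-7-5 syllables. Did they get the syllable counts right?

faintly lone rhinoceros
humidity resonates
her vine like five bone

Line 1: "faintly lone rhinoceros": 2+1+4 = 7 (expected 5)
Line 2: "humidity resonates": 4+3 = 7 ✓
Line 3: "her vine like five bone": 1+1+1+1+1 = 5 ✓

No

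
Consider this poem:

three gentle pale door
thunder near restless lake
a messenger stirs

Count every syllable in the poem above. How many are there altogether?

Line 1: "three gentle pale door": 1+2+1+1 = 5
Line 2: "thunder near restless lake": 2+1+2+1 = 6
Line 3: "a messenger stirs": 1+3+1 = 5
Total: 5 + 6 + 5 = 16

16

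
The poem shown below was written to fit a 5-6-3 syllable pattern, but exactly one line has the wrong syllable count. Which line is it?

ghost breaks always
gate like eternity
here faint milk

Line 1: ghost (1), breaks (1), always (2) → 4 (expected 5)
Line 2: gate (1), like (1), eternity (4) → 6 ✓
Line 3: here (1), faint (1), milk (1) → 3 ✓

The first line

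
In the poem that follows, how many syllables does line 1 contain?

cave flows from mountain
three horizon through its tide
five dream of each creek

Line 1: cave(1) + flows(1) + from(1) + mountain(2) = 5

5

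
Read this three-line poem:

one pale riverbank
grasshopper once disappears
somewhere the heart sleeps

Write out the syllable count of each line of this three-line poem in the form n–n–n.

5–7–5

Line 1: one(1) + pale(1) + riverbank(3) = 5
Line 2: grasshopper(3) + once(1) + disappears(3) = 7
Line 3: somewhere(2) + the(1) + heart(1) + sleeps(1) = 5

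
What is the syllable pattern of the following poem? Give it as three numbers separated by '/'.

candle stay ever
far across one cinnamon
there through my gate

Line 1: candle(2) + stay(1) + ever(2) = 5
Line 2: far(1) + across(2) + one(1) + cinnamon(3) = 7
Line 3: there(1) + through(1) + my(1) + gate(1) = 4

5/7/4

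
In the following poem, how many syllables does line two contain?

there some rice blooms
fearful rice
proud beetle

3

Line two: "fearful rice": 2+1 = 3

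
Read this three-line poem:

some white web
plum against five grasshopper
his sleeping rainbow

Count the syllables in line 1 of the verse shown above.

3

Line 1: some (1), white (1), web (1) → 3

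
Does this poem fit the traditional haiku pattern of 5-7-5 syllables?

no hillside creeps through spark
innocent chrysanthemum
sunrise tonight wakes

Line 1: no (1), hillside (2), creeps (1), through (1), spark (1) → 6 (expected 5)
Line 2: innocent (3), chrysanthemum (4) → 7 ✓
Line 3: sunrise (2), tonight (2), wakes (1) → 5 ✓

No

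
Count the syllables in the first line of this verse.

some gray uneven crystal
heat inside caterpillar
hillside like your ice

The first line: "some gray uneven crystal": 1+1+3+2 = 7

7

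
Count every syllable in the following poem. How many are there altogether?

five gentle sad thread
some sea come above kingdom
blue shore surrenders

Line 1: five (1), gentle (2), sad (1), thread (1) → 5
Line 2: some (1), sea (1), come (1), above (2), kingdom (2) → 7
Line 3: blue (1), shore (1), surrenders (3) → 5
Total: 5 + 7 + 5 = 17

17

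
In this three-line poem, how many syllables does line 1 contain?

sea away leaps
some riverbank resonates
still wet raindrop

Line 1: "sea away leaps": 1+2+1 = 4

4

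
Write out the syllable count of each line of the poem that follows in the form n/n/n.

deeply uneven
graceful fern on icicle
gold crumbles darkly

Line 1: deeply(2) + uneven(3) = 5
Line 2: graceful(2) + fern(1) + on(1) + icicle(3) = 7
Line 3: gold(1) + crumbles(2) + darkly(2) = 5

5/7/5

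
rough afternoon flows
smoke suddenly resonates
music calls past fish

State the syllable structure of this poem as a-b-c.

Line 1: "rough afternoon flows": 1+3+1 = 5
Line 2: "smoke suddenly resonates": 1+3+3 = 7
Line 3: "music calls past fish": 2+1+1+1 = 5

5-7-5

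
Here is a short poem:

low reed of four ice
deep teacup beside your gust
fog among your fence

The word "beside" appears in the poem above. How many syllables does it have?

"beside" has 2 syllables.

2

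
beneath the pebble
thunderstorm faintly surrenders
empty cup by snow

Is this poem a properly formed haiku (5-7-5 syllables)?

Line 1: "beneath the pebble": 2+1+2 = 5 ✓
Line 2: "thunderstorm faintly surrenders": 3+2+3 = 8 (expected 7)
Line 3: "empty cup by snow": 2+1+1+1 = 5 ✓

No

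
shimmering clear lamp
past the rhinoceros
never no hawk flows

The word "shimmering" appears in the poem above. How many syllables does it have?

3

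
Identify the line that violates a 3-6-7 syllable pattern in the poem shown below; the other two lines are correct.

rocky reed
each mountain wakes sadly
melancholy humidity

Line 1: rocky (2), reed (1) → 3 ✓
Line 2: each (1), mountain (2), wakes (1), sadly (2) → 6 ✓
Line 3: melancholy (4), humidity (4) → 8 (expected 7)

The third line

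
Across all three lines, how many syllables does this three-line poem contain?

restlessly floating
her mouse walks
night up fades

Line 1: "restlessly floating": 3+2 = 5
Line 2: "her mouse walks": 1+1+1 = 3
Line 3: "night up fades": 1+1+1 = 3
Total: 5 + 3 + 3 = 11

11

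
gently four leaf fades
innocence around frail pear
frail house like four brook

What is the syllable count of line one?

5

Line one: "gently four leaf fades": 2+1+1+1 = 5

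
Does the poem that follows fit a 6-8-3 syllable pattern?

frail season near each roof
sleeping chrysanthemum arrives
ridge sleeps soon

Line 1: frail (1), season (2), near (1), each (1), roof (1) → 6 ✓
Line 2: sleeping (2), chrysanthemum (4), arrives (2) → 8 ✓
Line 3: ridge (1), sleeps (1), soon (1) → 3 ✓

Yes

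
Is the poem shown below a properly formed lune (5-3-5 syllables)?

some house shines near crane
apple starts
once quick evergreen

Yes

Line 1: some(1) + house(1) + shines(1) + near(1) + crane(1) = 5 ✓
Line 2: apple(2) + starts(1) = 3 ✓
Line 3: once(1) + quick(1) + evergreen(3) = 5 ✓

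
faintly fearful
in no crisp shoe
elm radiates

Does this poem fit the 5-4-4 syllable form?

No

Line 1: faintly(2) + fearful(2) = 4 (expected 5)
Line 2: in(1) + no(1) + crisp(1) + shoe(1) = 4 ✓
Line 3: elm(1) + radiates(3) = 4 ✓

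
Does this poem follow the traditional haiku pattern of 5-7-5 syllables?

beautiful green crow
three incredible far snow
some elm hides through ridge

Line 1: beautiful(3) + green(1) + crow(1) = 5 ✓
Line 2: three(1) + incredible(4) + far(1) + snow(1) = 7 ✓
Line 3: some(1) + elm(1) + hides(1) + through(1) + ridge(1) = 5 ✓

Yes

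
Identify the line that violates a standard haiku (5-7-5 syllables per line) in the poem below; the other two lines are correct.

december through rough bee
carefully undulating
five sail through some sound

Line 1: december (3), through (1), rough (1), bee (1) → 6 (expected 5)
Line 2: carefully (3), undulating (4) → 7 ✓
Line 3: five (1), sail (1), through (1), some (1), sound (1) → 5 ✓

The first line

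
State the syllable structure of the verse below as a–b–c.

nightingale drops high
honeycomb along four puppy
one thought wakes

Line 1: nightingale(3) + drops(1) + high(1) = 5
Line 2: honeycomb(3) + along(2) + four(1) + puppy(2) = 8
Line 3: one(1) + thought(1) + wakes(1) = 3

5–8–3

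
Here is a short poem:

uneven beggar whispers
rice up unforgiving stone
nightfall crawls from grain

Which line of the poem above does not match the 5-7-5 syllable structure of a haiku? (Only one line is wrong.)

The first line

Line 1: uneven (3), beggar (2), whispers (2) → 7 (expected 5)
Line 2: rice (1), up (1), unforgiving (4), stone (1) → 7 ✓
Line 3: nightfall (2), crawls (1), from (1), grain (1) → 5 ✓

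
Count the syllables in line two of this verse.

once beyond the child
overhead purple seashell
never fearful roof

Line two: overhead(3) + purple(2) + seashell(2) = 7

7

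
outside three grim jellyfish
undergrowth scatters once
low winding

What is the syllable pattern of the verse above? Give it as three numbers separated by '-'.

Line 1: outside(2) + three(1) + grim(1) + jellyfish(3) = 7
Line 2: undergrowth(3) + scatters(2) + once(1) = 6
Line 3: low(1) + winding(2) = 3

7-6-3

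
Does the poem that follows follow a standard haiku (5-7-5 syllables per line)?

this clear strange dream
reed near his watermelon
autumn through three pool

No

Line 1: "this clear strange dream": 1+1+1+1 = 4 (expected 5)
Line 2: "reed near his watermelon": 1+1+1+4 = 7 ✓
Line 3: "autumn through three pool": 2+1+1+1 = 5 ✓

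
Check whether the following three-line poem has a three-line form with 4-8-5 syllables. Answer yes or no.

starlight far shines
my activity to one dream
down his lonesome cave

Yes

Line 1: "starlight far shines": 2+1+1 = 4 ✓
Line 2: "my activity to one dream": 1+4+1+1+1 = 8 ✓
Line 3: "down his lonesome cave": 1+1+2+1 = 5 ✓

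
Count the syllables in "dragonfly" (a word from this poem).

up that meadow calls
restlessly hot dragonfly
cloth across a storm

"dragonfly" has 3 syllables.

3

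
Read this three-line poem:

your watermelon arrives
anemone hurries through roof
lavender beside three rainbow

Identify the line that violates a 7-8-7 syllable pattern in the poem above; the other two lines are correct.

Line 3

Line 1: your(1) + watermelon(4) + arrives(2) = 7 ✓
Line 2: anemone(4) + hurries(2) + through(1) + roof(1) = 8 ✓
Line 3: lavender(3) + beside(2) + three(1) + rainbow(2) = 8 (expected 7)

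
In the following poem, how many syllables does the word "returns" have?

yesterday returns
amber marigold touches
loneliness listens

2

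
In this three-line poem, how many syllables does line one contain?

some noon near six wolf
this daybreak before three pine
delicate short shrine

5

Line one: "some noon near six wolf": 1+1+1+1+1 = 5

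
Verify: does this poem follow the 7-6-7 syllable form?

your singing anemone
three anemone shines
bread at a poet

No

Line 1: your(1) + singing(2) + anemone(4) = 7 ✓
Line 2: three(1) + anemone(4) + shines(1) = 6 ✓
Line 3: bread(1) + at(1) + a(1) + poet(2) = 5 (expected 7)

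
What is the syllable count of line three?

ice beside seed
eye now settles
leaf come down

3

Line three: leaf (1), come (1), down (1) → 3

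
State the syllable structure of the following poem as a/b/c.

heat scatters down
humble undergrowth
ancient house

Line 1: heat(1) + scatters(2) + down(1) = 4
Line 2: humble(2) + undergrowth(3) = 5
Line 3: ancient(2) + house(1) = 3

4/5/3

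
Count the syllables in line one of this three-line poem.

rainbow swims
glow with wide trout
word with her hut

Line one: rainbow (2), swims (1) → 3

3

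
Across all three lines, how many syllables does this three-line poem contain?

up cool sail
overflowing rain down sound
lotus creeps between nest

Line 1: up (1), cool (1), sail (1) → 3
Line 2: overflowing (4), rain (1), down (1), sound (1) → 7
Line 3: lotus (2), creeps (1), between (2), nest (1) → 6
Total: 3 + 7 + 6 = 16

16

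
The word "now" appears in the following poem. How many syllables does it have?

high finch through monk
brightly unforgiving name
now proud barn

1

"now" has 1 syllable.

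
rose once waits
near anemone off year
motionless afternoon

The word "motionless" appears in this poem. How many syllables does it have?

3

"motionless" has 3 syllables.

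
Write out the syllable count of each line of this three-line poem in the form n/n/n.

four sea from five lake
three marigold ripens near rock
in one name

Line 1: four(1) + sea(1) + from(1) + five(1) + lake(1) = 5
Line 2: three(1) + marigold(3) + ripens(2) + near(1) + rock(1) = 8
Line 3: in(1) + one(1) + name(1) = 3

5/8/3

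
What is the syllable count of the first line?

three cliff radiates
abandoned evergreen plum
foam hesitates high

The first line: three (1), cliff (1), radiates (3) → 5

5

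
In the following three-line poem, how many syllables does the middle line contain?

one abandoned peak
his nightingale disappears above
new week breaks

The middle line: his(1) + nightingale(3) + disappears(3) + above(2) = 9

9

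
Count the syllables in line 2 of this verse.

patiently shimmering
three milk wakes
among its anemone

3

Line 2: "three milk wakes": 1+1+1 = 3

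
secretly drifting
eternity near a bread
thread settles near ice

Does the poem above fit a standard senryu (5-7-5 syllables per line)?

Yes

Line 1: secretly (3), drifting (2) → 5 ✓
Line 2: eternity (4), near (1), a (1), bread (1) → 7 ✓
Line 3: thread (1), settles (2), near (1), ice (1) → 5 ✓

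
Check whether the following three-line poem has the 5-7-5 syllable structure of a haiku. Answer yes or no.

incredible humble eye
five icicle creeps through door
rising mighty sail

Line 1: "incredible humble eye": 4+2+1 = 7 (expected 5)
Line 2: "five icicle creeps through door": 1+3+1+1+1 = 7 ✓
Line 3: "rising mighty sail": 2+2+1 = 5 ✓

No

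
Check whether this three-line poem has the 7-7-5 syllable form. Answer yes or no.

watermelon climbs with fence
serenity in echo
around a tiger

Line 1: "watermelon climbs with fence": 4+1+1+1 = 7 ✓
Line 2: "serenity in echo": 4+1+2 = 7 ✓
Line 3: "around a tiger": 2+1+2 = 5 ✓

Yes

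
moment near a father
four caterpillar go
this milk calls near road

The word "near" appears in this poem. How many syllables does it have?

1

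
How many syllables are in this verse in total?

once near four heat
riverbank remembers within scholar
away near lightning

Line 1: once (1), near (1), four (1), heat (1) → 4
Line 2: riverbank (3), remembers (3), within (2), scholar (2) → 10
Line 3: away (2), near (1), lightning (2) → 5
Total: 4 + 10 + 5 = 19

19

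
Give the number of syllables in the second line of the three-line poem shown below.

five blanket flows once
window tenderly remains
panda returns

7

The second line: "window tenderly remains": 2+3+2 = 7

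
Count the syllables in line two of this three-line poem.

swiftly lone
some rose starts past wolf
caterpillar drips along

5

Line two: some (1), rose (1), starts (1), past (1), wolf (1) → 5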